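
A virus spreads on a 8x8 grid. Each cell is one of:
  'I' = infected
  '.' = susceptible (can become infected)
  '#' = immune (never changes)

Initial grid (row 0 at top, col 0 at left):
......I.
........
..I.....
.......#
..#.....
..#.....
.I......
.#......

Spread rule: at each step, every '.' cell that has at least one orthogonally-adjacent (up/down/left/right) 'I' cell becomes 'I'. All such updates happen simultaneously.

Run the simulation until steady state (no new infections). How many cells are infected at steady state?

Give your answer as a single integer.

Step 0 (initial): 3 infected
Step 1: +10 new -> 13 infected
Step 2: +16 new -> 29 infected
Step 3: +14 new -> 43 infected
Step 4: +7 new -> 50 infected
Step 5: +6 new -> 56 infected
Step 6: +3 new -> 59 infected
Step 7: +1 new -> 60 infected
Step 8: +0 new -> 60 infected

Answer: 60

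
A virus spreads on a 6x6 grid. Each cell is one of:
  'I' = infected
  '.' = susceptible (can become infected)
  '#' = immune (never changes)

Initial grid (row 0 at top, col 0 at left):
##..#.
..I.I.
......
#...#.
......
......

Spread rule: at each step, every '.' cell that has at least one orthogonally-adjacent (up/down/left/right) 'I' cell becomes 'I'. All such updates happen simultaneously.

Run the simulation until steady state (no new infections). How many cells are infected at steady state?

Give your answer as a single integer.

Answer: 31

Derivation:
Step 0 (initial): 2 infected
Step 1: +6 new -> 8 infected
Step 2: +7 new -> 15 infected
Step 3: +5 new -> 20 infected
Step 4: +4 new -> 24 infected
Step 5: +5 new -> 29 infected
Step 6: +2 new -> 31 infected
Step 7: +0 new -> 31 infected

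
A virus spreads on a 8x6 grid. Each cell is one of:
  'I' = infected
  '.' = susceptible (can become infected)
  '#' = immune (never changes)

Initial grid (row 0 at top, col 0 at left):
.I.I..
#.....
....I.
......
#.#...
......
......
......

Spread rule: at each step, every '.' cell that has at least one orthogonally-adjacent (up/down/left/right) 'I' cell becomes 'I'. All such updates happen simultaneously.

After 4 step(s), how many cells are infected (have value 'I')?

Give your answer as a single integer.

Answer: 31

Derivation:
Step 0 (initial): 3 infected
Step 1: +9 new -> 12 infected
Step 2: +8 new -> 20 infected
Step 3: +6 new -> 26 infected
Step 4: +5 new -> 31 infected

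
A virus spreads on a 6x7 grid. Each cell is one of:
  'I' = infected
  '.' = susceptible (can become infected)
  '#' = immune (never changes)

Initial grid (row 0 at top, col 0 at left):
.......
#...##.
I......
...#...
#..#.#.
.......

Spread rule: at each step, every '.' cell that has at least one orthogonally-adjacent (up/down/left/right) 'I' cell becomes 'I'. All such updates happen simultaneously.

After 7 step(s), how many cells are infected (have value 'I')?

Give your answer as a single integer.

Answer: 31

Derivation:
Step 0 (initial): 1 infected
Step 1: +2 new -> 3 infected
Step 2: +3 new -> 6 infected
Step 3: +5 new -> 11 infected
Step 4: +6 new -> 17 infected
Step 5: +5 new -> 22 infected
Step 6: +5 new -> 27 infected
Step 7: +4 new -> 31 infected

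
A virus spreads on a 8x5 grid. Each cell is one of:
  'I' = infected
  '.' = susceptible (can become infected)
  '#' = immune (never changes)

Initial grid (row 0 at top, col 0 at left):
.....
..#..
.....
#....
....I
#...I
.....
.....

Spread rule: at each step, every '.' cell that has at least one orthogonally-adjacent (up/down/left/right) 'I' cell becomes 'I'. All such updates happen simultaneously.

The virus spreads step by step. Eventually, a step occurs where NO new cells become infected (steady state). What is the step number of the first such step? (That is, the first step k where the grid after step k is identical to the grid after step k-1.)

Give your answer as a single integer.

Step 0 (initial): 2 infected
Step 1: +4 new -> 6 infected
Step 2: +6 new -> 12 infected
Step 3: +7 new -> 19 infected
Step 4: +7 new -> 26 infected
Step 5: +4 new -> 30 infected
Step 6: +4 new -> 34 infected
Step 7: +2 new -> 36 infected
Step 8: +1 new -> 37 infected
Step 9: +0 new -> 37 infected

Answer: 9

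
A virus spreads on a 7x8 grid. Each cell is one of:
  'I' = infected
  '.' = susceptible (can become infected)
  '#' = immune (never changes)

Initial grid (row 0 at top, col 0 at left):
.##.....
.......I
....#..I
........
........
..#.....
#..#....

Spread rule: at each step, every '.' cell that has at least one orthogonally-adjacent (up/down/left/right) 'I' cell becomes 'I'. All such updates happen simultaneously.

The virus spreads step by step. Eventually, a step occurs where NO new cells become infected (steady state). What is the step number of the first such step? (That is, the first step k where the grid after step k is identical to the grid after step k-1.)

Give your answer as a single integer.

Answer: 12

Derivation:
Step 0 (initial): 2 infected
Step 1: +4 new -> 6 infected
Step 2: +5 new -> 11 infected
Step 3: +5 new -> 16 infected
Step 4: +6 new -> 22 infected
Step 5: +7 new -> 29 infected
Step 6: +6 new -> 35 infected
Step 7: +6 new -> 41 infected
Step 8: +4 new -> 45 infected
Step 9: +2 new -> 47 infected
Step 10: +2 new -> 49 infected
Step 11: +1 new -> 50 infected
Step 12: +0 new -> 50 infected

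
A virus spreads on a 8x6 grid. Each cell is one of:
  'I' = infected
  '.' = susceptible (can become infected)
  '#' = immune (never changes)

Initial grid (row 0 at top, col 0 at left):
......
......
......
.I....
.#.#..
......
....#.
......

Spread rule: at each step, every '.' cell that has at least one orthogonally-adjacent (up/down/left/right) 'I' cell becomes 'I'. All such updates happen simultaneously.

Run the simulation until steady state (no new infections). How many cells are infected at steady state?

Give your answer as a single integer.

Step 0 (initial): 1 infected
Step 1: +3 new -> 4 infected
Step 2: +6 new -> 10 infected
Step 3: +7 new -> 17 infected
Step 4: +10 new -> 27 infected
Step 5: +9 new -> 36 infected
Step 6: +5 new -> 41 infected
Step 7: +3 new -> 44 infected
Step 8: +1 new -> 45 infected
Step 9: +0 new -> 45 infected

Answer: 45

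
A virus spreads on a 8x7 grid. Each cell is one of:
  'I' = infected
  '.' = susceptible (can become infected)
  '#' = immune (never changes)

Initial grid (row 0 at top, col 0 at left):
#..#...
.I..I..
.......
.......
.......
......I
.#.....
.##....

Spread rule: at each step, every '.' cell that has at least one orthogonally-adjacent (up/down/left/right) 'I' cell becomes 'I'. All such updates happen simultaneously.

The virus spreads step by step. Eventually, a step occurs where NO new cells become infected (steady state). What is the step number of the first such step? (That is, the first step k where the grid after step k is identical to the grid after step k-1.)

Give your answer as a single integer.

Answer: 8

Derivation:
Step 0 (initial): 3 infected
Step 1: +11 new -> 14 infected
Step 2: +14 new -> 28 infected
Step 3: +11 new -> 39 infected
Step 4: +7 new -> 46 infected
Step 5: +3 new -> 49 infected
Step 6: +1 new -> 50 infected
Step 7: +1 new -> 51 infected
Step 8: +0 new -> 51 infected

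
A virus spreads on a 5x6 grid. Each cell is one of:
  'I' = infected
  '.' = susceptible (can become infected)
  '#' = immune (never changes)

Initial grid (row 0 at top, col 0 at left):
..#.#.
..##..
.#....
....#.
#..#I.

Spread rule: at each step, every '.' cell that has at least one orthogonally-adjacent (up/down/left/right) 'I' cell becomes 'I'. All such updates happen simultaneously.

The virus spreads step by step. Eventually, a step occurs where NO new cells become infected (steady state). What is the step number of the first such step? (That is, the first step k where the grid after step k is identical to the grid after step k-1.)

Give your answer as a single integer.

Step 0 (initial): 1 infected
Step 1: +1 new -> 2 infected
Step 2: +1 new -> 3 infected
Step 3: +1 new -> 4 infected
Step 4: +2 new -> 6 infected
Step 5: +3 new -> 9 infected
Step 6: +2 new -> 11 infected
Step 7: +1 new -> 12 infected
Step 8: +2 new -> 14 infected
Step 9: +2 new -> 16 infected
Step 10: +1 new -> 17 infected
Step 11: +1 new -> 18 infected
Step 12: +2 new -> 20 infected
Step 13: +1 new -> 21 infected
Step 14: +0 new -> 21 infected

Answer: 14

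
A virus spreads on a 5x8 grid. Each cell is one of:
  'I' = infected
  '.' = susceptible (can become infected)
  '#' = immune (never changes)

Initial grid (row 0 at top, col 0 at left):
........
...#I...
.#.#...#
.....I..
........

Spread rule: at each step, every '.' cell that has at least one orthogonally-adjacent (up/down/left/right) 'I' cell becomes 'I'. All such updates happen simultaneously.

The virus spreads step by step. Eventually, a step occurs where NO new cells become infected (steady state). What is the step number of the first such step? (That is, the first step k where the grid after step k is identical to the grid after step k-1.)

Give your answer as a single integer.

Step 0 (initial): 2 infected
Step 1: +7 new -> 9 infected
Step 2: +8 new -> 17 infected
Step 3: +6 new -> 23 infected
Step 4: +6 new -> 29 infected
Step 5: +4 new -> 33 infected
Step 6: +3 new -> 36 infected
Step 7: +0 new -> 36 infected

Answer: 7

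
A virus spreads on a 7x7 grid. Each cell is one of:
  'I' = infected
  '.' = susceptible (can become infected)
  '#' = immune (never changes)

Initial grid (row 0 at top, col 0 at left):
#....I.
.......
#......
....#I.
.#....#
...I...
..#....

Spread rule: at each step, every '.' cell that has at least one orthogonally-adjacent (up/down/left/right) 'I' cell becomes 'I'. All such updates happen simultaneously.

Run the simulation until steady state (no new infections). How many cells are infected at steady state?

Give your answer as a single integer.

Step 0 (initial): 3 infected
Step 1: +10 new -> 13 infected
Step 2: +11 new -> 24 infected
Step 3: +8 new -> 32 infected
Step 4: +7 new -> 39 infected
Step 5: +3 new -> 42 infected
Step 6: +1 new -> 43 infected
Step 7: +0 new -> 43 infected

Answer: 43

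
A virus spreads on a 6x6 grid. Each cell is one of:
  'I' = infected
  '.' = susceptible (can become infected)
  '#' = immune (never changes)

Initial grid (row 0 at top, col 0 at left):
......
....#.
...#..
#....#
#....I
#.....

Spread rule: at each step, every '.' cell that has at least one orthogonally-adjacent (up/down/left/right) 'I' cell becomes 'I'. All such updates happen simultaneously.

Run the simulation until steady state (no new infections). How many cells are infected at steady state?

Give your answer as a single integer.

Step 0 (initial): 1 infected
Step 1: +2 new -> 3 infected
Step 2: +3 new -> 6 infected
Step 3: +4 new -> 10 infected
Step 4: +4 new -> 14 infected
Step 5: +4 new -> 18 infected
Step 6: +3 new -> 21 infected
Step 7: +5 new -> 26 infected
Step 8: +3 new -> 29 infected
Step 9: +1 new -> 30 infected
Step 10: +0 new -> 30 infected

Answer: 30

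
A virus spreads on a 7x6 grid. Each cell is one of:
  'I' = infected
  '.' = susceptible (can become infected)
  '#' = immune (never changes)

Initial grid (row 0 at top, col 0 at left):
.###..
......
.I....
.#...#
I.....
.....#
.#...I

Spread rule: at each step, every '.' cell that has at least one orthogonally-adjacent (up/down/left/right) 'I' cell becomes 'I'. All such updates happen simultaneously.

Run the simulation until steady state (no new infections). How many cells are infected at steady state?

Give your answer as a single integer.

Step 0 (initial): 3 infected
Step 1: +7 new -> 10 infected
Step 2: +9 new -> 19 infected
Step 3: +9 new -> 28 infected
Step 4: +4 new -> 32 infected
Step 5: +2 new -> 34 infected
Step 6: +1 new -> 35 infected
Step 7: +0 new -> 35 infected

Answer: 35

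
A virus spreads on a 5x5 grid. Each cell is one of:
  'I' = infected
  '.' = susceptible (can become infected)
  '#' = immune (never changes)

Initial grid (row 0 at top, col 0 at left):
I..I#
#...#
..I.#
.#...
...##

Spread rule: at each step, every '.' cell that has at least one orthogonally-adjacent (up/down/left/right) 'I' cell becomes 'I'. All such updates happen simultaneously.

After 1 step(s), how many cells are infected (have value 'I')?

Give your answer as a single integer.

Step 0 (initial): 3 infected
Step 1: +7 new -> 10 infected

Answer: 10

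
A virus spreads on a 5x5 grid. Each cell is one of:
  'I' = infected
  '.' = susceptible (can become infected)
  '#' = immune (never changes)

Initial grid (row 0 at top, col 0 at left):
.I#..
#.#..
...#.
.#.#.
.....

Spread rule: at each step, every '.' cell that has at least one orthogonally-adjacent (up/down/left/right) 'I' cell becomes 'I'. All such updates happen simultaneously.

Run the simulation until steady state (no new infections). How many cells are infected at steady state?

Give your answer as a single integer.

Step 0 (initial): 1 infected
Step 1: +2 new -> 3 infected
Step 2: +1 new -> 4 infected
Step 3: +2 new -> 6 infected
Step 4: +2 new -> 8 infected
Step 5: +2 new -> 10 infected
Step 6: +2 new -> 12 infected
Step 7: +1 new -> 13 infected
Step 8: +1 new -> 14 infected
Step 9: +1 new -> 15 infected
Step 10: +1 new -> 16 infected
Step 11: +2 new -> 18 infected
Step 12: +1 new -> 19 infected
Step 13: +0 new -> 19 infected

Answer: 19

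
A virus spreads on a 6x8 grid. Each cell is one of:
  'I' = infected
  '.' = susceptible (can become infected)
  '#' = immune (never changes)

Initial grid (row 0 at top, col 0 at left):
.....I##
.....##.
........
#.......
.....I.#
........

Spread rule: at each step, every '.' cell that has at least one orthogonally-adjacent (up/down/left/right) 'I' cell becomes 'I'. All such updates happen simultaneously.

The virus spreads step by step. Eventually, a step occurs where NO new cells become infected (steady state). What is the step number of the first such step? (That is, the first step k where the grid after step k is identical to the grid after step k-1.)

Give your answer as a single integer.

Step 0 (initial): 2 infected
Step 1: +5 new -> 7 infected
Step 2: +8 new -> 15 infected
Step 3: +9 new -> 24 infected
Step 4: +7 new -> 31 infected
Step 5: +7 new -> 38 infected
Step 6: +3 new -> 41 infected
Step 7: +1 new -> 42 infected
Step 8: +0 new -> 42 infected

Answer: 8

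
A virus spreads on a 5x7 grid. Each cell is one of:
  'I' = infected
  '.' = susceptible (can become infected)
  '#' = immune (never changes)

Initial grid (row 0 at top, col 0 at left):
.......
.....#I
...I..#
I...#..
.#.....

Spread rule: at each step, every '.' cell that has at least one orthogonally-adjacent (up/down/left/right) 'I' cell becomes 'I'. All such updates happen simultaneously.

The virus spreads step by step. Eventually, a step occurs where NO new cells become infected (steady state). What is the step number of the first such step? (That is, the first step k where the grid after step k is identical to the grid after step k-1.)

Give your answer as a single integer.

Answer: 6

Derivation:
Step 0 (initial): 3 infected
Step 1: +8 new -> 11 infected
Step 2: +9 new -> 20 infected
Step 3: +7 new -> 27 infected
Step 4: +3 new -> 30 infected
Step 5: +1 new -> 31 infected
Step 6: +0 new -> 31 infected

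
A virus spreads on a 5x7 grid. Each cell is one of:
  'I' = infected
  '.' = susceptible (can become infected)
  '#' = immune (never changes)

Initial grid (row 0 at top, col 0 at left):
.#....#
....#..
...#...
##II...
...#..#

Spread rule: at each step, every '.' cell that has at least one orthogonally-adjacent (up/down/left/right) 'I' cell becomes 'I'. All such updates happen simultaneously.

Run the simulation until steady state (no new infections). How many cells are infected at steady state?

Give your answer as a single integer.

Answer: 27

Derivation:
Step 0 (initial): 2 infected
Step 1: +3 new -> 5 infected
Step 2: +6 new -> 11 infected
Step 3: +8 new -> 19 infected
Step 4: +4 new -> 23 infected
Step 5: +4 new -> 27 infected
Step 6: +0 new -> 27 infected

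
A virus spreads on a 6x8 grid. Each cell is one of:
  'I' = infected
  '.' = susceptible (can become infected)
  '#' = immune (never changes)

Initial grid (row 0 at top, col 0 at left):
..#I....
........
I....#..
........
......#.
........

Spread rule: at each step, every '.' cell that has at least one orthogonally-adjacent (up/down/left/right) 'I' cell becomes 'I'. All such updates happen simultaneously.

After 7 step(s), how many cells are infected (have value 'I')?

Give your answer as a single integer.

Step 0 (initial): 2 infected
Step 1: +5 new -> 7 infected
Step 2: +9 new -> 16 infected
Step 3: +8 new -> 24 infected
Step 4: +6 new -> 30 infected
Step 5: +6 new -> 36 infected
Step 6: +4 new -> 40 infected
Step 7: +2 new -> 42 infected

Answer: 42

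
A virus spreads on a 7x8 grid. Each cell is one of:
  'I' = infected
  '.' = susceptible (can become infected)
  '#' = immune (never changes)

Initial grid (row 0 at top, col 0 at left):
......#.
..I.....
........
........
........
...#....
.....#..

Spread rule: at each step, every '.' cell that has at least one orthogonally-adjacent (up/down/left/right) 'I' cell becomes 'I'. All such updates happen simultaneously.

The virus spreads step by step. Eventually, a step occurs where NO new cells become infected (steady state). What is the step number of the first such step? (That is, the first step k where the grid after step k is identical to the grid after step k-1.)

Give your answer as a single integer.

Answer: 11

Derivation:
Step 0 (initial): 1 infected
Step 1: +4 new -> 5 infected
Step 2: +7 new -> 12 infected
Step 3: +8 new -> 20 infected
Step 4: +8 new -> 28 infected
Step 5: +7 new -> 35 infected
Step 6: +8 new -> 43 infected
Step 7: +5 new -> 48 infected
Step 8: +2 new -> 50 infected
Step 9: +2 new -> 52 infected
Step 10: +1 new -> 53 infected
Step 11: +0 new -> 53 infected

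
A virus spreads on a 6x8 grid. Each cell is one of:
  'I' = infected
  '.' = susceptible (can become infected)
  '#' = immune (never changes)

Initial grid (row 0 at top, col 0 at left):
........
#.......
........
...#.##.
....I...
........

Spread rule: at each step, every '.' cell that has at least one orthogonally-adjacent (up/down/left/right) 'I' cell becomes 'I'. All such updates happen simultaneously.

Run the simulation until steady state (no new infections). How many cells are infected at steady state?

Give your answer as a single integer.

Answer: 44

Derivation:
Step 0 (initial): 1 infected
Step 1: +4 new -> 5 infected
Step 2: +5 new -> 10 infected
Step 3: +8 new -> 18 infected
Step 4: +10 new -> 28 infected
Step 5: +8 new -> 36 infected
Step 6: +5 new -> 41 infected
Step 7: +2 new -> 43 infected
Step 8: +1 new -> 44 infected
Step 9: +0 new -> 44 infected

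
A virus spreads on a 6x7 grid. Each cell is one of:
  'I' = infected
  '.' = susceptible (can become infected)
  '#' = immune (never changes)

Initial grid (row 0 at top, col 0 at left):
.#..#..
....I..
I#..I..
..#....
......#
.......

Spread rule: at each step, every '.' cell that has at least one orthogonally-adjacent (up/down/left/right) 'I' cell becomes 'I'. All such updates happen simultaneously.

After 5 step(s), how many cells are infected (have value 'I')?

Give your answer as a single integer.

Step 0 (initial): 3 infected
Step 1: +7 new -> 10 infected
Step 2: +13 new -> 23 infected
Step 3: +8 new -> 31 infected
Step 4: +4 new -> 35 infected
Step 5: +2 new -> 37 infected

Answer: 37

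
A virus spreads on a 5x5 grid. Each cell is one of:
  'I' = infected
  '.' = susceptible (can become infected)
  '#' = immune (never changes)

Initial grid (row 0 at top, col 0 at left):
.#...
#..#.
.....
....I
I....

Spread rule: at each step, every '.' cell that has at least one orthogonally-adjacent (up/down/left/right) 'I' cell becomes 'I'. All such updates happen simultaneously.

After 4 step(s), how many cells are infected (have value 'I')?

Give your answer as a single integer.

Step 0 (initial): 2 infected
Step 1: +5 new -> 7 infected
Step 2: +7 new -> 14 infected
Step 3: +3 new -> 17 infected
Step 4: +3 new -> 20 infected

Answer: 20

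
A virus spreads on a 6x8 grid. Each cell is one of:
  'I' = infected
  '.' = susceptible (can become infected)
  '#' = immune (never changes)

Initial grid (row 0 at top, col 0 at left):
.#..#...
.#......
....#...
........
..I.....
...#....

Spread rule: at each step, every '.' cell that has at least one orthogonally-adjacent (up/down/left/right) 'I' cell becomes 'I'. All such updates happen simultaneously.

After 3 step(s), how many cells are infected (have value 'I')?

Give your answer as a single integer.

Step 0 (initial): 1 infected
Step 1: +4 new -> 5 infected
Step 2: +6 new -> 11 infected
Step 3: +8 new -> 19 infected

Answer: 19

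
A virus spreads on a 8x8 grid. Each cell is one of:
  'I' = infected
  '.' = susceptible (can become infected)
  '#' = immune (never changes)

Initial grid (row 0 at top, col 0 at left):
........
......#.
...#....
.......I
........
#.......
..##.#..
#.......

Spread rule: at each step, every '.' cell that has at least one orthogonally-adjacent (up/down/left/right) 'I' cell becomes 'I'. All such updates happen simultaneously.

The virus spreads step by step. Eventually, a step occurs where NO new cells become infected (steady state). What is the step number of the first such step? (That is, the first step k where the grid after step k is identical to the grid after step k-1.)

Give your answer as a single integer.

Step 0 (initial): 1 infected
Step 1: +3 new -> 4 infected
Step 2: +5 new -> 9 infected
Step 3: +6 new -> 15 infected
Step 4: +8 new -> 23 infected
Step 5: +6 new -> 29 infected
Step 6: +8 new -> 37 infected
Step 7: +7 new -> 44 infected
Step 8: +6 new -> 50 infected
Step 9: +4 new -> 54 infected
Step 10: +3 new -> 57 infected
Step 11: +0 new -> 57 infected

Answer: 11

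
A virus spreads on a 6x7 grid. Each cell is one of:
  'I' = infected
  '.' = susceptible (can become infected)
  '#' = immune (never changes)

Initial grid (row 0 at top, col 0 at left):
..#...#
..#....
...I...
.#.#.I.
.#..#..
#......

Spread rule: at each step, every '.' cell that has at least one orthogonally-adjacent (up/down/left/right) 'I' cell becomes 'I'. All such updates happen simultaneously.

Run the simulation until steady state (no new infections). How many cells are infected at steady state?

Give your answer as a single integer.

Answer: 34

Derivation:
Step 0 (initial): 2 infected
Step 1: +7 new -> 9 infected
Step 2: +8 new -> 17 infected
Step 3: +8 new -> 25 infected
Step 4: +6 new -> 31 infected
Step 5: +3 new -> 34 infected
Step 6: +0 new -> 34 infected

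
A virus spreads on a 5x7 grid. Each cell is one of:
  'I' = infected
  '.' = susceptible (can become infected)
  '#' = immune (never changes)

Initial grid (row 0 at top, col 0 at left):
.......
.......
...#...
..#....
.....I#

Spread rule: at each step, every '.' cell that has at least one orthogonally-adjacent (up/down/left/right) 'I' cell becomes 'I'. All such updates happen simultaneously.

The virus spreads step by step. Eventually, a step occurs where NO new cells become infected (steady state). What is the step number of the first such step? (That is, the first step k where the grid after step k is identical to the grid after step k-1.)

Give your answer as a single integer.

Answer: 10

Derivation:
Step 0 (initial): 1 infected
Step 1: +2 new -> 3 infected
Step 2: +4 new -> 7 infected
Step 3: +5 new -> 12 infected
Step 4: +4 new -> 16 infected
Step 5: +5 new -> 21 infected
Step 6: +4 new -> 25 infected
Step 7: +4 new -> 29 infected
Step 8: +2 new -> 31 infected
Step 9: +1 new -> 32 infected
Step 10: +0 new -> 32 infected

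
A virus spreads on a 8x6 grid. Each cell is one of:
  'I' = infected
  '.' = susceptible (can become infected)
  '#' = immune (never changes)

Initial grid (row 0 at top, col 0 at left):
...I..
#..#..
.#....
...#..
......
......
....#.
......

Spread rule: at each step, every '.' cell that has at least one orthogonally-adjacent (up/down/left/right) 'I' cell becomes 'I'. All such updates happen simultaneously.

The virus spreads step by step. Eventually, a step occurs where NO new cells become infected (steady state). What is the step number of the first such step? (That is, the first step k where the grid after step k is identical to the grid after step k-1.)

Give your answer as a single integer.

Answer: 11

Derivation:
Step 0 (initial): 1 infected
Step 1: +2 new -> 3 infected
Step 2: +4 new -> 7 infected
Step 3: +5 new -> 12 infected
Step 4: +4 new -> 16 infected
Step 5: +4 new -> 20 infected
Step 6: +6 new -> 26 infected
Step 7: +6 new -> 32 infected
Step 8: +5 new -> 37 infected
Step 9: +4 new -> 41 infected
Step 10: +2 new -> 43 infected
Step 11: +0 new -> 43 infected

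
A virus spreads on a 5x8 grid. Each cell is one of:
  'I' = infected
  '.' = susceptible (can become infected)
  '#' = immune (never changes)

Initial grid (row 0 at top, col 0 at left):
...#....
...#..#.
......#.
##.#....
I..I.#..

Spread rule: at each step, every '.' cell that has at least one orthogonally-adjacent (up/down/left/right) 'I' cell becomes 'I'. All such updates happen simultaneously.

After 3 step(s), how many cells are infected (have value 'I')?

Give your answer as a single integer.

Step 0 (initial): 2 infected
Step 1: +3 new -> 5 infected
Step 2: +2 new -> 7 infected
Step 3: +3 new -> 10 infected

Answer: 10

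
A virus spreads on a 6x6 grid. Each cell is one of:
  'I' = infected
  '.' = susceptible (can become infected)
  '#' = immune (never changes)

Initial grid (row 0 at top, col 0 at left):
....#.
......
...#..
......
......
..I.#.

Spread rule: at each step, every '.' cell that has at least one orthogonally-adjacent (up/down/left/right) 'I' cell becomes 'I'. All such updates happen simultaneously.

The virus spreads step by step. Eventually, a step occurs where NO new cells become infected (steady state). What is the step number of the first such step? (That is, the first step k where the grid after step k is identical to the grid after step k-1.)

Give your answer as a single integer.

Step 0 (initial): 1 infected
Step 1: +3 new -> 4 infected
Step 2: +4 new -> 8 infected
Step 3: +5 new -> 13 infected
Step 4: +5 new -> 18 infected
Step 5: +7 new -> 25 infected
Step 6: +5 new -> 30 infected
Step 7: +2 new -> 32 infected
Step 8: +1 new -> 33 infected
Step 9: +0 new -> 33 infected

Answer: 9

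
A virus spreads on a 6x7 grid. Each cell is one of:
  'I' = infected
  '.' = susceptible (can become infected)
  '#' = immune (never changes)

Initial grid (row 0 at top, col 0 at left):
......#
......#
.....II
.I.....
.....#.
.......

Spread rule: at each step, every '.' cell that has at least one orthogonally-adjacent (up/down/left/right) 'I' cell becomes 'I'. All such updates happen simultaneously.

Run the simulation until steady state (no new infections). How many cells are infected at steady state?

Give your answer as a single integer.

Answer: 39

Derivation:
Step 0 (initial): 3 infected
Step 1: +8 new -> 11 infected
Step 2: +12 new -> 23 infected
Step 3: +10 new -> 33 infected
Step 4: +6 new -> 39 infected
Step 5: +0 new -> 39 infected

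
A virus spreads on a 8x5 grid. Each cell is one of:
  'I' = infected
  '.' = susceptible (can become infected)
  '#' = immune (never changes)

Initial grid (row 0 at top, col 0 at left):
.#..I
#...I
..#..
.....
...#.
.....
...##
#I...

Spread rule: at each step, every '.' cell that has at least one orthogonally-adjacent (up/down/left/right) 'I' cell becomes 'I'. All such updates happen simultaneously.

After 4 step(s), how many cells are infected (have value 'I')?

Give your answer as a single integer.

Step 0 (initial): 3 infected
Step 1: +5 new -> 8 infected
Step 2: +8 new -> 16 infected
Step 3: +7 new -> 23 infected
Step 4: +7 new -> 30 infected

Answer: 30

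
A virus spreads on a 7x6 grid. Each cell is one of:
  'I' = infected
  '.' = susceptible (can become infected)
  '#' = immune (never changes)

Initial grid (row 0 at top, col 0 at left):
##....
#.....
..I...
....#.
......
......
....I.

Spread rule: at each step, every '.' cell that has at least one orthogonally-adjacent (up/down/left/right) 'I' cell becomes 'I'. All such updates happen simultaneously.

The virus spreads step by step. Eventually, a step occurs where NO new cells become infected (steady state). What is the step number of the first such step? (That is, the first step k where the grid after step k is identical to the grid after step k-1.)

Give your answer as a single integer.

Step 0 (initial): 2 infected
Step 1: +7 new -> 9 infected
Step 2: +12 new -> 21 infected
Step 3: +9 new -> 30 infected
Step 4: +6 new -> 36 infected
Step 5: +2 new -> 38 infected
Step 6: +0 new -> 38 infected

Answer: 6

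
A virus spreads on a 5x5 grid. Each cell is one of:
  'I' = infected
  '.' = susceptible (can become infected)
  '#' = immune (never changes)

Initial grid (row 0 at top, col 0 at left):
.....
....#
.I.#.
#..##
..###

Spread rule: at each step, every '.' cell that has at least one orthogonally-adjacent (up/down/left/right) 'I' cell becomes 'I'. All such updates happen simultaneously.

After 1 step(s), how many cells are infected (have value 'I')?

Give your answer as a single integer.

Step 0 (initial): 1 infected
Step 1: +4 new -> 5 infected

Answer: 5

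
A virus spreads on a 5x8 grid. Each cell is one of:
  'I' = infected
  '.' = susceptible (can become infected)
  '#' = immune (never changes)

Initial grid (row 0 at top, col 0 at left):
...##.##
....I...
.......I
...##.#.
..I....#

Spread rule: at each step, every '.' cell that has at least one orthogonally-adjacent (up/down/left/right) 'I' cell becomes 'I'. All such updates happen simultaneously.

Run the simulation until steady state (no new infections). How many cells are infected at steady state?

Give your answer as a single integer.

Step 0 (initial): 3 infected
Step 1: +9 new -> 12 infected
Step 2: +9 new -> 21 infected
Step 3: +6 new -> 27 infected
Step 4: +4 new -> 31 infected
Step 5: +1 new -> 32 infected
Step 6: +0 new -> 32 infected

Answer: 32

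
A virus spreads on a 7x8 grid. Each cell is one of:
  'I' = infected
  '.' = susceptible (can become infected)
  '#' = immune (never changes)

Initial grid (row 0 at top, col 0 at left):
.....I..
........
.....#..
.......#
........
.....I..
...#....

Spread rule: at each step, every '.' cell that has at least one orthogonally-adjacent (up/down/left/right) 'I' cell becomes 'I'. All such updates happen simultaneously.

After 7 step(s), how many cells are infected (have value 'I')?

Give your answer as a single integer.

Answer: 53

Derivation:
Step 0 (initial): 2 infected
Step 1: +7 new -> 9 infected
Step 2: +11 new -> 20 infected
Step 3: +11 new -> 31 infected
Step 4: +8 new -> 39 infected
Step 5: +7 new -> 46 infected
Step 6: +5 new -> 51 infected
Step 7: +2 new -> 53 infected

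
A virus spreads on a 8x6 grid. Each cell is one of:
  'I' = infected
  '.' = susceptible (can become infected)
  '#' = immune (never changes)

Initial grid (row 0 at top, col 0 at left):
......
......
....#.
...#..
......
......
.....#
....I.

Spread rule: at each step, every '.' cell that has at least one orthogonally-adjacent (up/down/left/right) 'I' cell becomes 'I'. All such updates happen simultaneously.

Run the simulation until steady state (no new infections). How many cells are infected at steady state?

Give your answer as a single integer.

Answer: 45

Derivation:
Step 0 (initial): 1 infected
Step 1: +3 new -> 4 infected
Step 2: +3 new -> 7 infected
Step 3: +5 new -> 12 infected
Step 4: +6 new -> 18 infected
Step 5: +4 new -> 22 infected
Step 6: +4 new -> 26 infected
Step 7: +4 new -> 30 infected
Step 8: +6 new -> 36 infected
Step 9: +5 new -> 41 infected
Step 10: +3 new -> 44 infected
Step 11: +1 new -> 45 infected
Step 12: +0 new -> 45 infected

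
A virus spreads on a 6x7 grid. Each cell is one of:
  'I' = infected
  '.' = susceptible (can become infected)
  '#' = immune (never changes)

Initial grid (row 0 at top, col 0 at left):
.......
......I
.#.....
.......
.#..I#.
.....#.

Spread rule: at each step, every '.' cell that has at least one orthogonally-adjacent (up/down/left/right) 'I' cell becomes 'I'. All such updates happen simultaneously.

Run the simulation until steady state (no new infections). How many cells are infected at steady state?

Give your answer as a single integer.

Step 0 (initial): 2 infected
Step 1: +6 new -> 8 infected
Step 2: +9 new -> 17 infected
Step 3: +6 new -> 23 infected
Step 4: +6 new -> 29 infected
Step 5: +4 new -> 33 infected
Step 6: +4 new -> 37 infected
Step 7: +1 new -> 38 infected
Step 8: +0 new -> 38 infected

Answer: 38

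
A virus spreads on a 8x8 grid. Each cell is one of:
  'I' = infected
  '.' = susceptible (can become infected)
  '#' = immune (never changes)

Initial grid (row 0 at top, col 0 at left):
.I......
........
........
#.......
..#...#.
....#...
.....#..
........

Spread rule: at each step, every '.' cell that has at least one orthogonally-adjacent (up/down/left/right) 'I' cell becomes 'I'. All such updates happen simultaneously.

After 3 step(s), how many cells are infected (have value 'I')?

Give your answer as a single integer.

Answer: 13

Derivation:
Step 0 (initial): 1 infected
Step 1: +3 new -> 4 infected
Step 2: +4 new -> 8 infected
Step 3: +5 new -> 13 infected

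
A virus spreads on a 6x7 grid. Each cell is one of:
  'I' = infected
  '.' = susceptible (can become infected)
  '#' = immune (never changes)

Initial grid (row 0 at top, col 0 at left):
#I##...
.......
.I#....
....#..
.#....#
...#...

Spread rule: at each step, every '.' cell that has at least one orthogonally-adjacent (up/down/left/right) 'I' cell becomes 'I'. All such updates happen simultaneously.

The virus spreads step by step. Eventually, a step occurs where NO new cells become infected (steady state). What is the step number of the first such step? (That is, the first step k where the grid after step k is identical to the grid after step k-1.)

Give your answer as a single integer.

Answer: 9

Derivation:
Step 0 (initial): 2 infected
Step 1: +3 new -> 5 infected
Step 2: +4 new -> 9 infected
Step 3: +4 new -> 13 infected
Step 4: +5 new -> 18 infected
Step 5: +5 new -> 23 infected
Step 6: +5 new -> 28 infected
Step 7: +4 new -> 32 infected
Step 8: +2 new -> 34 infected
Step 9: +0 new -> 34 infected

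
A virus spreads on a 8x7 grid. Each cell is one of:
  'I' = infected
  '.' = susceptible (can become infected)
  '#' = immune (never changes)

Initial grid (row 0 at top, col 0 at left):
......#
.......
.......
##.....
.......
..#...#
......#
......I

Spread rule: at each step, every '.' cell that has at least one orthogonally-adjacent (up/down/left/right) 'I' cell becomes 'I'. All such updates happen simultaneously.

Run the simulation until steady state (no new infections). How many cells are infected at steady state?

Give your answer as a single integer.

Step 0 (initial): 1 infected
Step 1: +1 new -> 2 infected
Step 2: +2 new -> 4 infected
Step 3: +3 new -> 7 infected
Step 4: +4 new -> 11 infected
Step 5: +6 new -> 17 infected
Step 6: +6 new -> 23 infected
Step 7: +7 new -> 30 infected
Step 8: +7 new -> 37 infected
Step 9: +4 new -> 41 infected
Step 10: +3 new -> 44 infected
Step 11: +3 new -> 47 infected
Step 12: +2 new -> 49 infected
Step 13: +1 new -> 50 infected
Step 14: +0 new -> 50 infected

Answer: 50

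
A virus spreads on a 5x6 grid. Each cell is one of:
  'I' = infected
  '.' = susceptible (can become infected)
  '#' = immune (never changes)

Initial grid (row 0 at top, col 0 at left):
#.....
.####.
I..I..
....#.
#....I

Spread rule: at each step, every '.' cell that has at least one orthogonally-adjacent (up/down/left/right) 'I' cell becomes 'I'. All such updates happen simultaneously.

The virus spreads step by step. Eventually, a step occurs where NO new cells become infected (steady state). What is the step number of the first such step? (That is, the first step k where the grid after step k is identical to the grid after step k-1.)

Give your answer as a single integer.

Step 0 (initial): 3 infected
Step 1: +8 new -> 11 infected
Step 2: +4 new -> 15 infected
Step 3: +3 new -> 18 infected
Step 4: +1 new -> 19 infected
Step 5: +1 new -> 20 infected
Step 6: +1 new -> 21 infected
Step 7: +1 new -> 22 infected
Step 8: +1 new -> 23 infected
Step 9: +0 new -> 23 infected

Answer: 9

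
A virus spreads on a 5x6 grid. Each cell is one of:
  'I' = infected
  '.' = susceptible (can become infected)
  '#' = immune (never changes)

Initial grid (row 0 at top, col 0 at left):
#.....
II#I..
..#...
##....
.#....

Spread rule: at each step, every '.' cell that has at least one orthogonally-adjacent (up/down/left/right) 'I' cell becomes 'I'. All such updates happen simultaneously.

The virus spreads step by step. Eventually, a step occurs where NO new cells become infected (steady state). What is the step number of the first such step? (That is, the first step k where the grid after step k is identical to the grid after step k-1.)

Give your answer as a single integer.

Step 0 (initial): 3 infected
Step 1: +6 new -> 9 infected
Step 2: +5 new -> 14 infected
Step 3: +5 new -> 19 infected
Step 4: +3 new -> 22 infected
Step 5: +1 new -> 23 infected
Step 6: +0 new -> 23 infected

Answer: 6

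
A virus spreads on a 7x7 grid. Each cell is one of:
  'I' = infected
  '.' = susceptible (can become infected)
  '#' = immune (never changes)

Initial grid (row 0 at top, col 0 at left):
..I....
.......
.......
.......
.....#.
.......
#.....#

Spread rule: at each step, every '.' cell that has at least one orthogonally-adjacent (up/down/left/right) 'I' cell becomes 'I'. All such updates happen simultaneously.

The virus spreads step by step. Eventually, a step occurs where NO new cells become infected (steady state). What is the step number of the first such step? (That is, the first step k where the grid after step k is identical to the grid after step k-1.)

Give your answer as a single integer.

Step 0 (initial): 1 infected
Step 1: +3 new -> 4 infected
Step 2: +5 new -> 9 infected
Step 3: +6 new -> 15 infected
Step 4: +7 new -> 22 infected
Step 5: +7 new -> 29 infected
Step 6: +7 new -> 36 infected
Step 7: +5 new -> 41 infected
Step 8: +3 new -> 44 infected
Step 9: +2 new -> 46 infected
Step 10: +0 new -> 46 infected

Answer: 10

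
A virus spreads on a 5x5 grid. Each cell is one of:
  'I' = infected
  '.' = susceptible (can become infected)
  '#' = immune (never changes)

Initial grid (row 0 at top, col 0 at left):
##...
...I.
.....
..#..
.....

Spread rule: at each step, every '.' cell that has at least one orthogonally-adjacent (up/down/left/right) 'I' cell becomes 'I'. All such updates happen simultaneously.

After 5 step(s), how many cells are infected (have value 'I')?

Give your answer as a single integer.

Step 0 (initial): 1 infected
Step 1: +4 new -> 5 infected
Step 2: +6 new -> 11 infected
Step 3: +4 new -> 15 infected
Step 4: +4 new -> 19 infected
Step 5: +2 new -> 21 infected

Answer: 21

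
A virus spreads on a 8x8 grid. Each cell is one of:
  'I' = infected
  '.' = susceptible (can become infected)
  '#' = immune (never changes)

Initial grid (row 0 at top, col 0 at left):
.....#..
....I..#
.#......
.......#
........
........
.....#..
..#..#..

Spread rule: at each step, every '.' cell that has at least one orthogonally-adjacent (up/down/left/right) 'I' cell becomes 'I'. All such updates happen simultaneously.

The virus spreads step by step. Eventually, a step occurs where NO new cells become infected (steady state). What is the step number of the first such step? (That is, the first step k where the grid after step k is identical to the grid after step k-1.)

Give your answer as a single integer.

Step 0 (initial): 1 infected
Step 1: +4 new -> 5 infected
Step 2: +6 new -> 11 infected
Step 3: +8 new -> 19 infected
Step 4: +9 new -> 28 infected
Step 5: +8 new -> 36 infected
Step 6: +7 new -> 43 infected
Step 7: +6 new -> 49 infected
Step 8: +4 new -> 53 infected
Step 9: +3 new -> 56 infected
Step 10: +1 new -> 57 infected
Step 11: +0 new -> 57 infected

Answer: 11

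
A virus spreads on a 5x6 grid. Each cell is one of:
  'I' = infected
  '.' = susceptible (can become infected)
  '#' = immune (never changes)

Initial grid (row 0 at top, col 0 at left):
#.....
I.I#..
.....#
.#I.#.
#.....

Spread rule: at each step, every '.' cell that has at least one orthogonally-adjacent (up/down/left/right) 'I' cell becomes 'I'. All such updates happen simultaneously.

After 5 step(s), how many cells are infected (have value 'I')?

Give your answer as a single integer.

Answer: 24

Derivation:
Step 0 (initial): 3 infected
Step 1: +6 new -> 9 infected
Step 2: +7 new -> 16 infected
Step 3: +3 new -> 19 infected
Step 4: +3 new -> 22 infected
Step 5: +2 new -> 24 infected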